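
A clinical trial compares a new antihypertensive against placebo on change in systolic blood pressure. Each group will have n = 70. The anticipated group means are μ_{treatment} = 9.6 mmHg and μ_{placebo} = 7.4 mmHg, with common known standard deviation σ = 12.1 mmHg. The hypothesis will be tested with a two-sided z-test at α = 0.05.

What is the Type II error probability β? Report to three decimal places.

Standardized effect: d = |μ_{treatment} − μ_{placebo}| / σ = |9.6 − 7.4| / 12.1 = 0.1818
Noncentrality parameter: δ = d·√(n/2) = 0.1818 × √(70/2) = 1.0757
Two-sided α = 0.05 → critical value z_{0.025} = 1.960.
Power = Φ(δ − 1.960) + Φ(−δ − 1.960) = Φ(-0.884) + Φ(-3.036) = 0.1883 + 0.0012 = 0.1895.
Type II error: β = 1 − power = 1 − 0.1895 = 0.8105.

β ≈ 0.811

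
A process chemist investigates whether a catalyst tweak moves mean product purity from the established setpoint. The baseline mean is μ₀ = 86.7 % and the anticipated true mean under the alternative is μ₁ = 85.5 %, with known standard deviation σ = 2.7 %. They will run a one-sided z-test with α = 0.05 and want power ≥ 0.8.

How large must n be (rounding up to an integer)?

n = 32

Standardized effect: d = |μ₁ − μ₀| / σ = |85.5 − 86.7| / 2.7 = 0.4444
For power 0.8 need Φ(δ − z_{0.05}) = 0.8, so δ = z_{0.05} + z_{0.20} = 1.645 + 0.842 = 2.486.
δ = d·√n ⇒ n = (δ/d)² = (2.486 / 0.4444)² = 31.30.
Rounding up, n = 32.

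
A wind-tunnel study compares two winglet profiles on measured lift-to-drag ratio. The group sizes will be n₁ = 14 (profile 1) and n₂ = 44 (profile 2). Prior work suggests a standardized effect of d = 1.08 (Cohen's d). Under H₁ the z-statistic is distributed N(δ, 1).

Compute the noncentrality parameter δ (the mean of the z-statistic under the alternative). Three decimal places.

δ = d / √(1/n₁ + 1/n₂) = 1.08 / √(1/14 + 1/44) = 3.5197

δ ≈ 3.520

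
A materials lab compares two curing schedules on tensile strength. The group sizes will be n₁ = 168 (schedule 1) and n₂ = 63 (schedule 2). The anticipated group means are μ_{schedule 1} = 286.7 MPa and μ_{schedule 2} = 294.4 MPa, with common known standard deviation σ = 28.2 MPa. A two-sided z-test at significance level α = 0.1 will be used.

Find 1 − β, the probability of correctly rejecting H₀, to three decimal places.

Power ≈ 0.581

Standardized effect: d = |μ_{schedule 1} − μ_{schedule 2}| / σ = |286.7 − 294.4| / 28.2 = 0.2730
Noncentrality parameter: δ = d / √(1/n₁ + 1/n₂) = 0.2730 / √(1/168 + 1/63) = 1.8482
Critical value for a two-sided test at α = 0.1: z_{α/2} = 1.645.
Power = Φ(δ − 1.645) + Φ(−δ − 1.645) = Φ(0.203) + Φ(-3.493) = 0.5806 + 0.0002 = 0.5808.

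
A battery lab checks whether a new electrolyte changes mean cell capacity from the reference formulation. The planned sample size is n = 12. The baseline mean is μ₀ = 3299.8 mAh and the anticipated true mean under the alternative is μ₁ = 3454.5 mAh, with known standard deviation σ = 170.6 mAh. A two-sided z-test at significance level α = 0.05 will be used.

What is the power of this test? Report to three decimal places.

Power ≈ 0.881

Standardized effect: d = |μ₁ − μ₀| / σ = |3454.5 − 3299.8| / 170.6 = 0.9068
Noncentrality parameter: λ = d·√n = 0.9068 × √12 = 3.1412
Critical value for a two-sided test at α = 0.05: z_{α/2} = 1.960.
Power = Φ(λ − 1.960) + Φ(−λ − 1.960) = Φ(1.181) + Φ(-5.101) = 0.8813 + 0.0000 = 0.8813.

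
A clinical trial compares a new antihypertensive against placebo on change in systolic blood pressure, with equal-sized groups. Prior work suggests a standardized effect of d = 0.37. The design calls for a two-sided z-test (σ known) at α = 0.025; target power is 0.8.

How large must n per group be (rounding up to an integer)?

For power 0.8 need Φ(δ − z_{0.0125}) = 0.8, so δ = z_{0.0125} + z_{0.20} = 2.241 + 0.842 = 3.083.
(For δ > 0 the lower-tail rejection region contributes negligibly to power, so the one-term inversion is standard.)
δ = d·√(n/2) ⇒ n = 2(δ/d)² = 2 × (3.083 / 0.37)² = 138.86.
Round up to the next whole unit.

n = 139 per group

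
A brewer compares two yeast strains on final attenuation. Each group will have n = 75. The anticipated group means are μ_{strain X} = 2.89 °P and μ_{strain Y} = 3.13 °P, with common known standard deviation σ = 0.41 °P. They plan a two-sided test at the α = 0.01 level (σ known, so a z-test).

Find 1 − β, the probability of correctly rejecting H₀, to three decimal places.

Standardized effect: d = |μ_{strain X} − μ_{strain Y}| / σ = |2.89 − 3.13| / 0.41 = 0.5854
Noncentrality parameter: δ = d·√(n/2) = 0.5854 × √(75/2) = 3.5846
Critical value for a two-sided test at α = 0.01: z_{α/2} = 2.576.
Power = Φ(δ − 2.576) + Φ(−δ − 2.576) = Φ(1.009) + Φ(-6.160) = 0.8435 + 0.0000 = 0.8435.

Power ≈ 0.843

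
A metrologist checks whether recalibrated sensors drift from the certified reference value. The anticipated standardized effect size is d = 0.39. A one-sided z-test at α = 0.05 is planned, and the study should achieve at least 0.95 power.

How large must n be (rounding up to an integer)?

Set Φ(δ − 1.645) = 0.95; then δ − 1.645 = Φ⁻¹(0.95) = 1.645, giving δ = 3.290.
δ = d·√n ⇒ n = (δ/d)² = (3.290 / 0.39)² = 71.15.
Round up to the next whole unit.

n = 72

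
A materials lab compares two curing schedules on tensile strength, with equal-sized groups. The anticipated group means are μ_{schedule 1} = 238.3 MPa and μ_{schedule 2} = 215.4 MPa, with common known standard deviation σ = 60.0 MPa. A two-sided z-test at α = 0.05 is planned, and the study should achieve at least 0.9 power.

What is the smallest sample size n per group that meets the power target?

n = 145 per group

Standardized effect: d = |μ_{schedule 1} − μ_{schedule 2}| / σ = |238.3 − 215.4| / 60.0 = 0.3817
Set Φ(δ − 1.960) = 0.9; then δ − 1.960 = Φ⁻¹(0.9) = 1.282, giving δ = 3.242.
(The Φ(−δ − z_{α/2}) term is vanishingly small for δ > 0 and is dropped in the standard sample-size formula.)
δ = d·√(n/2) ⇒ n = 2(δ/d)² = 2 × (3.242 / 0.3817)² = 144.26.
Round up to the next whole unit.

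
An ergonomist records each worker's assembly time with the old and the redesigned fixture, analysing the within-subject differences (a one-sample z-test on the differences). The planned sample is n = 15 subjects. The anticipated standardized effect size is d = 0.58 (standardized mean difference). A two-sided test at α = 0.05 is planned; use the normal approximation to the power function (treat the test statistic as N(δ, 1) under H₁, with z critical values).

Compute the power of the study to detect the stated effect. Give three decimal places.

Power ≈ 0.613

Noncentrality parameter: δ = d·√n = 0.58 × √15 = 2.2463
Two-sided α = 0.05 → critical value z_{0.025} = 1.960.
Power = Φ(δ − 1.960) + Φ(−δ − 1.960) = Φ(0.286) + Φ(-4.206) = 0.6127 + 0.0000 = 0.6127.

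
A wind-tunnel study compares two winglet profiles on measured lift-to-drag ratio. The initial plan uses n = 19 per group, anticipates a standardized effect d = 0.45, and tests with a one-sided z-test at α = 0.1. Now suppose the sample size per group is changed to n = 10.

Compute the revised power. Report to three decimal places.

Power ≈ 0.392

With n = 10 per group: δ = d·√(n/2) = 0.45 × √(10/2) = 1.0062. Critical value z_{0.1} = 1.282.
Revised power = Φ(δ − 1.282) = Φ(-0.275) = 0.3915.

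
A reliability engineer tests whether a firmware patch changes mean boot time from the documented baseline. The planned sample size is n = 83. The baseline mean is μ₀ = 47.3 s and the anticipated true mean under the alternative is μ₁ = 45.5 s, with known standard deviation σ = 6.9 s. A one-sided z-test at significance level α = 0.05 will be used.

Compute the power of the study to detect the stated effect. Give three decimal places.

Standardized effect: d = |μ₁ − μ₀| / σ = |45.5 − 47.3| / 6.9 = 0.2609
Noncentrality parameter: λ = d·√n = 0.2609 × √83 = 2.3766
Critical value for a one-sided test at α = 0.05: z_α = 1.645.
Power = P(Z > 1.645 − λ) = Φ(0.732) = 0.7678.

Power ≈ 0.768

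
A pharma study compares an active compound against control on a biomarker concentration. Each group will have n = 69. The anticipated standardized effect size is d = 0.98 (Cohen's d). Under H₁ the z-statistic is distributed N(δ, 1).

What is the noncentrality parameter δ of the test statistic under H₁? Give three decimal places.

The noncentrality parameter scales effect size by the design's sample-size factor: δ = d·√(n/2) = 0.98 × √(69/2) = 5.7562

δ ≈ 5.756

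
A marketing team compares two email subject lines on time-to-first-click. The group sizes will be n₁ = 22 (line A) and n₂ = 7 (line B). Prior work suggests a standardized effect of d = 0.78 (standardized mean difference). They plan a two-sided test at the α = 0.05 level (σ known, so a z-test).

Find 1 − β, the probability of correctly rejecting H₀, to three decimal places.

Noncentrality parameter: δ = d / √(1/n₁ + 1/n₂) = 0.78 / √(1/22 + 1/7) = 1.7974
Critical value for a two-sided test at α = 0.05: z_{α/2} = 1.960.
Power = Φ(δ − 1.960) + Φ(−δ − 1.960) = Φ(-0.163) + Φ(-3.757) = 0.4354 + 0.0001 = 0.4355.

Power ≈ 0.436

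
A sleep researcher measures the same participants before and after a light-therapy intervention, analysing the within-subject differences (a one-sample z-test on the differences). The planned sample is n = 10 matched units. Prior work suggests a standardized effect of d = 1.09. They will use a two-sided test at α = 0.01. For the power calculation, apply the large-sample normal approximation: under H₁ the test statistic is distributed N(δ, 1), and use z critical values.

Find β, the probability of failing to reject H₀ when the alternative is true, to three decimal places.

Noncentrality parameter: δ = d·√n = 1.09 × √10 = 3.4469
Critical value for a two-sided test at α = 0.01: z_{α/2} = 2.576.
Power = Φ(δ − 2.576) + Φ(−δ − 2.576) = Φ(0.871) + Φ(-6.023) = 0.8081 + 0.0000 = 0.8081.
Type II error: β = 1 − power = 1 − 0.8081 = 0.1919.

β ≈ 0.192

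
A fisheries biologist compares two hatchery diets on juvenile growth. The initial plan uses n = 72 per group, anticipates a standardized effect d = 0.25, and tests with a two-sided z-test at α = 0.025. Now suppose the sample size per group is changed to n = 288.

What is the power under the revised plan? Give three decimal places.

With n = 288 per group: δ = d·√(n/2) = 0.25 × √(288/2) = 3.0000. Critical value z_{0.0125} = 2.241.
Revised power = Φ(δ − 2.241) + Φ(−δ − 2.241) = Φ(0.759) + Φ(-5.241) = 0.7760 + 0.0000 = 0.7760.

Power ≈ 0.776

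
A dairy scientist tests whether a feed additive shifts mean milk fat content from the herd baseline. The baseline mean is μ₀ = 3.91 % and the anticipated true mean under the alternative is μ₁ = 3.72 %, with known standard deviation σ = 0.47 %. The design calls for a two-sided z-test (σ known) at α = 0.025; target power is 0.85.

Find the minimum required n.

Standardized effect: d = |μ₁ − μ₀| / σ = |3.72 − 3.91| / 0.47 = 0.4043
Set Φ(δ − 2.241) = 0.85; then δ − 2.241 = Φ⁻¹(0.85) = 1.036, giving δ = 3.278.
(The Φ(−δ − z_{α/2}) term is vanishingly small for δ > 0 and is dropped in the standard sample-size formula.)
δ = d·√n ⇒ n = (δ/d)² = (3.278 / 0.4043)² = 65.75.
Rounding up, n = 66.

n = 66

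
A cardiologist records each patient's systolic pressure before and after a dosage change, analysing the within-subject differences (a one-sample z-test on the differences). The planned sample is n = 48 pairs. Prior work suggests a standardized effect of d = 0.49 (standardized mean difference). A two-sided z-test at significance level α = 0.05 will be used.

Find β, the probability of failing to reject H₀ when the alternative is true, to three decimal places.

Noncentrality parameter: δ = d·√n = 0.49 × √48 = 3.3948
Critical value for a two-sided test at α = 0.05: z_{α/2} = 1.960.
Power = Φ(δ − 1.960) + Φ(−δ − 1.960) = Φ(1.435) + Φ(-5.355) = 0.9243 + 0.0000 = 0.9243.
Type II error: β = 1 − power = 1 − 0.9243 = 0.0757.

β ≈ 0.076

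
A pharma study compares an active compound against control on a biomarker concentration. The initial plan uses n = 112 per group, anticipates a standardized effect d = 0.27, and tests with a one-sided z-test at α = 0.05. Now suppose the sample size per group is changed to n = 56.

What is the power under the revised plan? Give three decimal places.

With n = 56 per group: δ = d·√(n/2) = 0.27 × √(56/2) = 1.4287. Critical value z_{0.05} = 1.645.
Revised power = Φ(δ − 1.645) = Φ(-0.216) = 0.4144.

Power ≈ 0.414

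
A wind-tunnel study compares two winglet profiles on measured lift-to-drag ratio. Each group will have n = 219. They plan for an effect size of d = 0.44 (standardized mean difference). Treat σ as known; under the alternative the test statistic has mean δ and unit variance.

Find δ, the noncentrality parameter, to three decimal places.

δ ≈ 4.604

The noncentrality parameter scales effect size by the design's sample-size factor: δ = d·√(n/2) = 0.44 × √(219/2) = 4.6043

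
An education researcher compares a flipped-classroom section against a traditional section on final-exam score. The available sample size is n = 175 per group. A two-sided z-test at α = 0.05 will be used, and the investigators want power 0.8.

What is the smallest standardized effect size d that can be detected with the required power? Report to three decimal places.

d ≈ 0.300

Need Φ(δ − 1.960) = 0.8, so δ = 1.960 + 0.842 = 2.802.
(Lower-tail contribution to power is negligible for δ > 0.)
δ = d·√(n/2) ⇒ d = δ/√(n/2) = 2.802/√(175/2) = 0.2995.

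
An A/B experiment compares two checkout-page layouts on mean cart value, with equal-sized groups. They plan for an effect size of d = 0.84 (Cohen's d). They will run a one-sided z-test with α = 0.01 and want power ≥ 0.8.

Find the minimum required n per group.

n = 29 per group

Set Φ(δ − 2.326) = 0.8; then δ − 2.326 = Φ⁻¹(0.8) = 0.842, giving δ = 3.168.
δ = d·√(n/2) ⇒ n = 2(δ/d)² = 2 × (3.168 / 0.84)² = 28.45.
Rounding up, n = 29 per group.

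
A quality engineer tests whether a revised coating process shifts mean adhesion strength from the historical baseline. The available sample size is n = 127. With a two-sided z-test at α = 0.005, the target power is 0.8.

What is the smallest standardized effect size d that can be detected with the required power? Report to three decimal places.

Need Φ(δ − 2.807) = 0.8, so δ = 2.807 + 0.842 = 3.649.
(The second rejection-region term Φ(−δ − z_{α/2}) is negligible and dropped.)
δ = d·√n ⇒ d = δ/√n = 3.649/√127 = 0.3238.

d ≈ 0.324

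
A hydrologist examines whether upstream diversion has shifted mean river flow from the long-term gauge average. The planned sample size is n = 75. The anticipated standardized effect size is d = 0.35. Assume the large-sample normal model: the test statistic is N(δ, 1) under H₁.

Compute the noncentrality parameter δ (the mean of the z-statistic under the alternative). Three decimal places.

δ ≈ 3.031

The noncentrality parameter scales effect size by the design's sample-size factor: δ = d·√n = 0.35 × √75 = 3.0311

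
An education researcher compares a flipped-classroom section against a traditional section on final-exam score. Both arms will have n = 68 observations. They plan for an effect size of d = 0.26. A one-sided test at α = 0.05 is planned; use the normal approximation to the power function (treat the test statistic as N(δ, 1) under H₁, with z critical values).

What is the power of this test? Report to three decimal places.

Noncentrality parameter: δ = d·√(n/2) = 0.26 × √(68/2) = 1.5160
Critical value for a one-sided test at α = 0.05: z_α = 1.645.
Power = Φ(δ − 1.645) = Φ(-0.129) = 0.4488.

Power ≈ 0.449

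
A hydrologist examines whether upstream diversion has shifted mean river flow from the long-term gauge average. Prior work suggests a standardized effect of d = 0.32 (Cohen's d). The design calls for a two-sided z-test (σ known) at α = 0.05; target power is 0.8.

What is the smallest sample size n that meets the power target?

n = 77

For power 0.8 need Φ(δ − z_{0.025}) = 0.8, so δ = z_{0.025} + z_{0.20} = 1.960 + 0.842 = 2.802.
(The Φ(−δ − z_{α/2}) term is vanishingly small for δ > 0 and is dropped in the standard sample-size formula.)
δ = d·√n ⇒ n = (δ/d)² = (2.802 / 0.32)² = 76.65.
Rounding up, n = 77.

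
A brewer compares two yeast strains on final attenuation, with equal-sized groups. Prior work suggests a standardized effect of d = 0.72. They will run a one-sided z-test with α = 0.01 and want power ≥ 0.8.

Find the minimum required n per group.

For power 0.8 need Φ(δ − z_{0.01}) = 0.8, so δ = z_{0.01} + z_{0.20} = 2.326 + 0.842 = 3.168.
δ = d·√(n/2) ⇒ n = 2(δ/d)² = 2 × (3.168 / 0.72)² = 38.72.
Round up to the next whole unit.

n = 39 per group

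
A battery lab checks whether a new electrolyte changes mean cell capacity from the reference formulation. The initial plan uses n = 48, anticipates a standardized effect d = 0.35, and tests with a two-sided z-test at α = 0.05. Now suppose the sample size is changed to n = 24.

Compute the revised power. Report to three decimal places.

Power ≈ 0.403

With n = 24: δ = d·√n = 0.35 × √24 = 1.7146. Critical value z_{0.025} = 1.960.
Revised power = Φ(δ − 1.960) + Φ(−δ − 1.960) = Φ(-0.245) + Φ(-3.675) = 0.4031 + 0.0001 = 0.4032.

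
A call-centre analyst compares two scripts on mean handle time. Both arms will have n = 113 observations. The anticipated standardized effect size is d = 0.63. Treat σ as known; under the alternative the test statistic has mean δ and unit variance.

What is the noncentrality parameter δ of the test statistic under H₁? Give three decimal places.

δ ≈ 4.735

δ = d·√(n/2) = 0.63 × √(113/2) = 4.7355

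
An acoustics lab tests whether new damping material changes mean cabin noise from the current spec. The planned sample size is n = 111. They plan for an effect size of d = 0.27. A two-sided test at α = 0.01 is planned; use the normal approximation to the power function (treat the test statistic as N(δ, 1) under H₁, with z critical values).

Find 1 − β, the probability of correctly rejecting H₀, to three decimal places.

Noncentrality parameter: λ = d·√n = 0.27 × √111 = 2.8446
Two-sided α = 0.01 → critical value z_{0.005} = 2.576.
Power = Φ(λ − 2.576) + Φ(−λ − 2.576) = Φ(0.269) + Φ(-5.420) = 0.6060 + 0.0000 = 0.6060.

Power ≈ 0.606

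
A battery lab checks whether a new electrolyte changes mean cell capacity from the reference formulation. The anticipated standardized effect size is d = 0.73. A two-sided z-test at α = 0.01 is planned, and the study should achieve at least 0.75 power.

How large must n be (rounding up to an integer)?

n = 20

For power 0.75 need Φ(δ − z_{0.005}) = 0.75, so δ = z_{0.005} + z_{0.25} = 2.576 + 0.674 = 3.250.
(The Φ(−δ − z_{α/2}) term is vanishingly small for δ > 0 and is dropped in the standard sample-size formula.)
δ = d·√n ⇒ n = (δ/d)² = (3.250 / 0.73)² = 19.82.
Round up to the next whole unit.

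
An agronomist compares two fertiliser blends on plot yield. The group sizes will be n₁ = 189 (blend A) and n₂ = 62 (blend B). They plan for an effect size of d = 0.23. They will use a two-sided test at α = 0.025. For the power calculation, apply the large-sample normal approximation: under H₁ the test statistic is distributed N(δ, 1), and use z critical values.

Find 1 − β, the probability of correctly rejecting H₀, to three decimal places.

Power ≈ 0.252

Noncentrality parameter: δ = d / √(1/n₁ + 1/n₂) = 0.23 / √(1/189 + 1/62) = 1.5715
Critical value for a two-sided test at α = 0.025: z_{α/2} = 2.241.
Power = Φ(δ − 2.241) + Φ(−δ − 2.241) = Φ(-0.670) + Φ(-3.813) = 0.2515 + 0.0001 = 0.2515.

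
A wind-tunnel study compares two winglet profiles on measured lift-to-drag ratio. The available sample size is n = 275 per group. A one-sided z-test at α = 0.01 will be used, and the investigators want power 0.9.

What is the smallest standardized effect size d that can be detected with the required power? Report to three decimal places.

d ≈ 0.308

Required noncentrality: δ = z_{0.01} + z_{0.10} = 2.326 + 1.282 = 3.608.
δ = d·√(n/2) ⇒ d = δ/√(n/2) = 3.608/√(275/2) = 0.3077.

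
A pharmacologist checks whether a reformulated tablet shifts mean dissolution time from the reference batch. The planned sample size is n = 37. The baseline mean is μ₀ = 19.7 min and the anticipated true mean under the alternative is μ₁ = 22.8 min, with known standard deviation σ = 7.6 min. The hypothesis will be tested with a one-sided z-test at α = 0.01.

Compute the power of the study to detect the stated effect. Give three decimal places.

Power ≈ 0.562

Standardized effect: d = |μ₁ − μ₀| / σ = |22.8 − 19.7| / 7.6 = 0.4079
Noncentrality parameter: δ = d·√n = 0.4079 × √37 = 2.4811
Critical value for a one-sided test at α = 0.01: z_α = 2.326.
Power = P(Z > 2.326 − δ) = Φ(0.155) = 0.5615.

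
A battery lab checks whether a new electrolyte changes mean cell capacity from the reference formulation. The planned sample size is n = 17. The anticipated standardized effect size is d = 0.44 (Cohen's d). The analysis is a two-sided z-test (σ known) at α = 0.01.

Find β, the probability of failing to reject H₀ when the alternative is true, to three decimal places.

β ≈ 0.777

Noncentrality parameter: δ = d·√n = 0.44 × √17 = 1.8142
Critical value for a two-sided test at α = 0.01: z_{α/2} = 2.576.
Power = Φ(δ − 2.576) + Φ(−δ − 2.576) = Φ(-0.762) + Φ(-4.390) = 0.2231 + 0.0000 = 0.2231.
Type II error: β = 1 − power = 1 − 0.2231 = 0.7769.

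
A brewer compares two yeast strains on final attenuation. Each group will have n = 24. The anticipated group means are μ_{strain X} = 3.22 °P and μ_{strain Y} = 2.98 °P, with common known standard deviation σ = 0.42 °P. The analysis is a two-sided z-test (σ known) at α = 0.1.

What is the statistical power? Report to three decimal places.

Power ≈ 0.631

Standardized effect: d = |μ_{strain X} − μ_{strain Y}| / σ = |3.22 − 2.98| / 0.42 = 0.5714
Noncentrality parameter: λ = d·√(n/2) = 0.5714 × √(24/2) = 1.9795
Two-sided α = 0.1 → critical value z_{0.05} = 1.645.
Power = Φ(λ − 1.645) + Φ(−λ − 1.645) = Φ(0.335) + Φ(-3.624) = 0.6310 + 0.0001 = 0.6312.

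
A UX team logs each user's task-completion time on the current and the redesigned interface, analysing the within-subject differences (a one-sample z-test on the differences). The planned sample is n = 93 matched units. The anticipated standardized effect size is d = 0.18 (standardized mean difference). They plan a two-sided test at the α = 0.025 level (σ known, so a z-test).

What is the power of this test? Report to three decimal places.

Noncentrality parameter: δ = d·√n = 0.18 × √93 = 1.7359
Critical value for a two-sided test at α = 0.025: z_{α/2} = 2.241.
Power = Φ(δ − 2.241) + Φ(−δ − 2.241) = Φ(-0.506) + Φ(-3.977) = 0.3066 + 0.0000 = 0.3066.

Power ≈ 0.307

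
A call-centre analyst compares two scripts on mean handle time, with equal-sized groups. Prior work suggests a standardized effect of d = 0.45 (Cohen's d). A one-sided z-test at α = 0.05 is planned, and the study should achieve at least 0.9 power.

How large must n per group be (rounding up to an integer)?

n = 85 per group

For power 0.9 need Φ(δ − z_{0.05}) = 0.9, so δ = z_{0.05} + z_{0.10} = 1.645 + 1.282 = 2.926.
δ = d·√(n/2) ⇒ n = 2(δ/d)² = 2 × (2.926 / 0.45)² = 84.58.
Round up to the next whole unit.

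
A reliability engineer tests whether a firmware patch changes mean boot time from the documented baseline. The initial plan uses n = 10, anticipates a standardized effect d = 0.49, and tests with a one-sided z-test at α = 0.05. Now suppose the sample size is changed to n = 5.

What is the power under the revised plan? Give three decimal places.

With n = 5: δ = d·√n = 0.49 × √5 = 1.0957. Critical value z_{0.05} = 1.645.
Revised power = P(Z > 1.645 − δ) = Φ(-0.549) = 0.2914.

Power ≈ 0.291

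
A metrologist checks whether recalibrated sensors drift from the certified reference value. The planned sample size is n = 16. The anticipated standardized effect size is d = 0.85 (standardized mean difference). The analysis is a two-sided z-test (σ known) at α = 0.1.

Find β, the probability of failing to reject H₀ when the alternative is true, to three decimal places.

Noncentrality parameter: δ = d·√n = 0.85 × √16 = 3.4000
Two-sided α = 0.1 → critical value z_{0.05} = 1.645.
Power = Φ(δ − 1.645) + Φ(−δ − 1.645) = Φ(1.755) + Φ(-5.045) = 0.9604 + 0.0000 = 0.9604.
Type II error: β = 1 − power = 1 − 0.9604 = 0.0396.

β ≈ 0.040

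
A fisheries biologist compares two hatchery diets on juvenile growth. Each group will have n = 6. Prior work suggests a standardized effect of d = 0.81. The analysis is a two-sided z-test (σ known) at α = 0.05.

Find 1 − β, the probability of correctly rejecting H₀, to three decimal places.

Noncentrality parameter: δ = d·√(n/2) = 0.81 × √(6/2) = 1.4030
Two-sided α = 0.05 → critical value z_{0.025} = 1.960.
Power = Φ(δ − 1.960) + Φ(−δ − 1.960) = Φ(-0.557) + Φ(-3.363) = 0.2888 + 0.0004 = 0.2891.

Power ≈ 0.289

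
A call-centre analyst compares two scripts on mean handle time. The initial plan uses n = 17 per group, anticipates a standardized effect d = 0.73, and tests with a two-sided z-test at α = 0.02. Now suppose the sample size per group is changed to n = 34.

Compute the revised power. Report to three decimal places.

Power ≈ 0.753

With n = 34 per group: δ = d·√(n/2) = 0.73 × √(34/2) = 3.0099. Critical value z_{0.01} = 2.326.
Revised power = Φ(δ − 2.326) + Φ(−δ − 2.326) = Φ(0.684) + Φ(-5.336) = 0.7529 + 0.0000 = 0.7529.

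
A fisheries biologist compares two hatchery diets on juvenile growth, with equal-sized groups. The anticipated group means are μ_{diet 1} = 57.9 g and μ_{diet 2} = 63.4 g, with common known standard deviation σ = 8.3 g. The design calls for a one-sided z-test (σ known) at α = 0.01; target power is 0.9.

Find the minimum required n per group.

n = 60 per group

Standardized effect: d = |μ_{diet 1} − μ_{diet 2}| / σ = |57.9 − 63.4| / 8.3 = 0.6627
For power 0.9 need Φ(δ − z_{0.01}) = 0.9, so δ = z_{0.01} + z_{0.10} = 2.326 + 1.282 = 3.608.
δ = d·√(n/2) ⇒ n = 2(δ/d)² = 2 × (3.608 / 0.6627)² = 59.29.
Round up to the next whole unit.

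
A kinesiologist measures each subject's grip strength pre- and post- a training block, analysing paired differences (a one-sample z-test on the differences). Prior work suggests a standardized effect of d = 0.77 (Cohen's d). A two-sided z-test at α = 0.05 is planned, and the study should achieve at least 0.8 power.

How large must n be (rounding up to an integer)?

For power 0.8 need Φ(δ − z_{0.025}) = 0.8, so δ = z_{0.025} + z_{0.20} = 1.960 + 0.842 = 2.802.
(Ignoring the negligible lower-tail rejection probability gives the usual closed-form inversion.)
δ = d·√n ⇒ n = (δ/d)² = (2.802 / 0.77)² = 13.24.
Round up to the next whole unit.

n = 14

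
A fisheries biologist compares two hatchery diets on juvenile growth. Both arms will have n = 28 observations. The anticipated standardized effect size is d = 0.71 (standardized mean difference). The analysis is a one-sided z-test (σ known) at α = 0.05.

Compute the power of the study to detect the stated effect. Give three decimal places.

Power ≈ 0.844

Noncentrality parameter: δ = d·√(n/2) = 0.71 × √(28/2) = 2.6566
Critical value for a one-sided test at α = 0.05: z_α = 1.645.
Power = P(Z > 1.645 − δ) = Φ(1.012) = 0.8442.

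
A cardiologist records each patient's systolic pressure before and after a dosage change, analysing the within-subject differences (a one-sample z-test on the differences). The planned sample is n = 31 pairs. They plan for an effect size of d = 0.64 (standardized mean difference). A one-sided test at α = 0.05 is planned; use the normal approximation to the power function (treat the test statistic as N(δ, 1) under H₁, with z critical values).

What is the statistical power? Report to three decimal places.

Power ≈ 0.972

Noncentrality parameter: δ = d·√n = 0.64 × √31 = 3.5634
Critical value for a one-sided test at α = 0.05: z_α = 1.645.
Power = P(Z > 1.645 − δ) = Φ(1.919) = 0.9725.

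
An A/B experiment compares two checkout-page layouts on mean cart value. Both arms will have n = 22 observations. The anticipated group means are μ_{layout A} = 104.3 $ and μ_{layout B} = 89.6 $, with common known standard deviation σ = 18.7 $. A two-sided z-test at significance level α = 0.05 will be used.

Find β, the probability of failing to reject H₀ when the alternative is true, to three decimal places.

Standardized effect: d = |μ_{layout A} − μ_{layout B}| / σ = |104.3 − 89.6| / 18.7 = 0.7861
Noncentrality parameter: δ = d·√(n/2) = 0.7861 × √(22/2) = 2.6072
Two-sided α = 0.05 → critical value z_{0.025} = 1.960.
Power = Φ(δ − 1.960) + Φ(−δ − 1.960) = Φ(0.647) + Φ(-4.567) = 0.7413 + 0.0000 = 0.7413.
Type II error: β = 1 − power = 1 − 0.7413 = 0.2587.

β ≈ 0.259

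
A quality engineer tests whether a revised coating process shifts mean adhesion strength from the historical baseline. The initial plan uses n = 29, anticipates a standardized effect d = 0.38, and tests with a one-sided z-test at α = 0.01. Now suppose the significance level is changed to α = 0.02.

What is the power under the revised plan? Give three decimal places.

Power ≈ 0.497

δ = d·√n = 0.38 × √29 = 2.0464 (unchanged). New critical value: z_{0.02} = 2.054.
Revised power = P(Z > 2.054 − δ) = Φ(-0.007) = 0.4971.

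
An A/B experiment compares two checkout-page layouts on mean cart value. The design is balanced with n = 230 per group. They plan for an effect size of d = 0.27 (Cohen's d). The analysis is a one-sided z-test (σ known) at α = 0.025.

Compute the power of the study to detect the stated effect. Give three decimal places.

Power ≈ 0.825

Noncentrality parameter: δ = d·√(n/2) = 0.27 × √(230/2) = 2.8954
Critical value for a one-sided test at α = 0.025: z_α = 1.960.
Power = P(Z > 1.960 − δ) = Φ(0.935) = 0.8252.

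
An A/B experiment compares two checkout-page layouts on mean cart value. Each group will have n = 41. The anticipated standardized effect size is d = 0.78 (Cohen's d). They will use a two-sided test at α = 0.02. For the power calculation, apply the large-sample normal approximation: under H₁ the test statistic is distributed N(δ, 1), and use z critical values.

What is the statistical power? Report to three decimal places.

Power ≈ 0.886

Noncentrality parameter: δ = d·√(n/2) = 0.78 × √(41/2) = 3.5316
Two-sided α = 0.02 → critical value z_{0.01} = 2.326.
Power = Φ(δ − 2.326) + Φ(−δ − 2.326) = Φ(1.205) + Φ(-5.858) = 0.8859 + 0.0000 = 0.8859.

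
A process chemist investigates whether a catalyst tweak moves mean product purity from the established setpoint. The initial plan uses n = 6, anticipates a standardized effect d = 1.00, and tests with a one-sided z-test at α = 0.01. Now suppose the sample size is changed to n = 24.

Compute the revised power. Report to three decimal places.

With n = 24: δ = d·√n = 1.00 × √24 = 4.8990. Critical value z_{0.01} = 2.326.
Revised power = P(Z > 2.326 − δ) = Φ(2.573) = 0.9950.

Power ≈ 0.995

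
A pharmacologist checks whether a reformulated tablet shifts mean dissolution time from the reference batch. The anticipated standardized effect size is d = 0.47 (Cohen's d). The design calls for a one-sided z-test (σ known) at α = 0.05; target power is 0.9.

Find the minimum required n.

n = 39

Set Φ(δ − 1.645) = 0.9; then δ − 1.645 = Φ⁻¹(0.9) = 1.282, giving δ = 2.926.
δ = d·√n ⇒ n = (δ/d)² = (2.926 / 0.47)² = 38.77.
Round up to the next whole unit.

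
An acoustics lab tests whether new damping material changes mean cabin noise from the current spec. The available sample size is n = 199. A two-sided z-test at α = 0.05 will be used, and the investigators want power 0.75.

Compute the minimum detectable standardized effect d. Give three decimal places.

Required noncentrality: δ = z_{0.025} + z_{0.25} = 1.960 + 0.674 = 2.634.
(The second rejection-region term Φ(−δ − z_{α/2}) is negligible and dropped.)
δ = d·√n ⇒ d = δ/√n = 2.634/√199 = 0.1868.

d ≈ 0.187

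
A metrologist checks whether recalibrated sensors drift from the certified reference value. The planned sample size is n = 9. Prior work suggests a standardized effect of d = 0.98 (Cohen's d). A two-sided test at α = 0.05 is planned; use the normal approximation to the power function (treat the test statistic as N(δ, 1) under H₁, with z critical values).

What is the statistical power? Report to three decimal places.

Power ≈ 0.836

Noncentrality parameter: δ = d·√n = 0.98 × √9 = 2.9400
Critical value for a two-sided test at α = 0.05: z_{α/2} = 1.960.
Power = Φ(δ − 1.960) + Φ(−δ − 1.960) = Φ(0.980) + Φ(-4.900) = 0.8365 + 0.0000 = 0.8365.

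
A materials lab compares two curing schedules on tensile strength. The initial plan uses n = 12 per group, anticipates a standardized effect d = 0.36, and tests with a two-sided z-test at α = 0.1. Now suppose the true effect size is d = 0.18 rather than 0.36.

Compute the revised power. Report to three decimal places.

With d = 0.18: δ = d·√(n/2) = 0.18 × √(12/2) = 0.4409. Critical value z_{0.05} = 1.645.
Revised power = Φ(δ − 1.645) + Φ(−δ − 1.645) = Φ(-1.204) + Φ(-2.086) = 0.1143 + 0.0185 = 0.1328.

Power ≈ 0.133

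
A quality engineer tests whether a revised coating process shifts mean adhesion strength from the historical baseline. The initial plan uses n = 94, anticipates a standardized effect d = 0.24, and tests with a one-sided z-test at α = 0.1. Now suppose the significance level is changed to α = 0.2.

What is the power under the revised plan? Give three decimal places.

Power ≈ 0.931

δ = d·√n = 0.24 × √94 = 2.3269 (unchanged). New critical value: z_{0.2} = 0.842.
Revised power = P(Z > 0.842 − δ) = Φ(1.485) = 0.9313.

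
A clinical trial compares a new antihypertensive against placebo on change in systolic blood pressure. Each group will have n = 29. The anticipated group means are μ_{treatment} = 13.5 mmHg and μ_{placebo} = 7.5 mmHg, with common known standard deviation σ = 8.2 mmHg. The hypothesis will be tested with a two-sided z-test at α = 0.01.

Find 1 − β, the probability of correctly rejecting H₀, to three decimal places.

Power ≈ 0.583

Standardized effect: d = |μ_{treatment} − μ_{placebo}| / σ = |13.5 − 7.5| / 8.2 = 0.7317
Noncentrality parameter: δ = d·√(n/2) = 0.7317 × √(29/2) = 2.7863
Critical value for a two-sided test at α = 0.01: z_{α/2} = 2.576.
Power = Φ(δ − 2.576) + Φ(−δ − 2.576) = Φ(0.210) + Φ(-5.362) = 0.5833 + 0.0000 = 0.5833.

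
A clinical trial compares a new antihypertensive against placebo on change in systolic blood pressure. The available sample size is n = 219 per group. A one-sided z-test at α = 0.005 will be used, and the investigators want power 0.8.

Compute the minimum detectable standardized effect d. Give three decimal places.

d ≈ 0.327

Required noncentrality: δ = z_{0.005} + z_{0.20} = 2.576 + 0.842 = 3.417.
δ = d·√(n/2) ⇒ d = δ/√(n/2) = 3.417/√(219/2) = 0.3266.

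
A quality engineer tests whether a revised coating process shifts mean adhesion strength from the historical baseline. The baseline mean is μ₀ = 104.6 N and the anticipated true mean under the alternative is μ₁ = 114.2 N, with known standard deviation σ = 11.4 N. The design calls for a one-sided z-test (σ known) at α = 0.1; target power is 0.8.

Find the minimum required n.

Standardized effect: d = |μ₁ − μ₀| / σ = |114.2 − 104.6| / 11.4 = 0.8421
Set Φ(δ − 1.282) = 0.8; then δ − 1.282 = Φ⁻¹(0.8) = 0.842, giving δ = 2.123.
δ = d·√n ⇒ n = (δ/d)² = (2.123 / 0.8421)² = 6.36.
Round up to the next whole unit.

n = 7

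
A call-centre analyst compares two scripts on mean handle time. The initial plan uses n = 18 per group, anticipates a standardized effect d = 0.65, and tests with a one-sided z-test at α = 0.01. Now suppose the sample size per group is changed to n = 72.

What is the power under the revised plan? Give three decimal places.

Power ≈ 0.942

With n = 72 per group: δ = d·√(n/2) = 0.65 × √(72/2) = 3.9000. Critical value z_{0.01} = 2.326.
Revised power = Φ(δ − 2.326) = Φ(1.574) = 0.9422.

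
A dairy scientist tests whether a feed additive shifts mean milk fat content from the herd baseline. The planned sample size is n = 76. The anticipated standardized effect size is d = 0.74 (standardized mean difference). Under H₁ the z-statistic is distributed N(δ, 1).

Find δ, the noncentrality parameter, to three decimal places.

δ ≈ 6.451

The noncentrality parameter scales effect size by the design's sample-size factor: δ = d·√n = 0.74 × √76 = 6.4512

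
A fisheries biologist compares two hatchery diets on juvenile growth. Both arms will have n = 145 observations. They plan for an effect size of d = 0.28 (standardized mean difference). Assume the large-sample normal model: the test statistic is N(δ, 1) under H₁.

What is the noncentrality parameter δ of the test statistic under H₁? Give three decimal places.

δ = d·√(n/2) = 0.28 × √(145/2) = 2.3841

δ ≈ 2.384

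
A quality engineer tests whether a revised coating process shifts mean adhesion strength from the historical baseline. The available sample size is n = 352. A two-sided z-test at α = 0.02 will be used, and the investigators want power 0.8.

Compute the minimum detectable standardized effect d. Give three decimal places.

Need Φ(δ − 2.326) = 0.8, so δ = 2.326 + 0.842 = 3.168.
(The second rejection-region term Φ(−δ − z_{α/2}) is negligible and dropped.)
δ = d·√n ⇒ d = δ/√n = 3.168/√352 = 0.1689.

d ≈ 0.169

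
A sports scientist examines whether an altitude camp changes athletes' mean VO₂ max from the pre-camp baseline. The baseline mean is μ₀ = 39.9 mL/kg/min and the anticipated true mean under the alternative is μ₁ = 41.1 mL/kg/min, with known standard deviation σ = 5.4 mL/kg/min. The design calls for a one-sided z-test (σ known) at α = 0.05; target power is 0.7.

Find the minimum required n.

Standardized effect: d = |μ₁ − μ₀| / σ = |41.1 − 39.9| / 5.4 = 0.2222
For power 0.7 need Φ(δ − z_{0.05}) = 0.7, so δ = z_{0.05} + z_{0.30} = 1.645 + 0.524 = 2.169.
δ = d·√n ⇒ n = (δ/d)² = (2.169 / 0.2222)² = 95.29.
Round up to the next whole unit.

n = 96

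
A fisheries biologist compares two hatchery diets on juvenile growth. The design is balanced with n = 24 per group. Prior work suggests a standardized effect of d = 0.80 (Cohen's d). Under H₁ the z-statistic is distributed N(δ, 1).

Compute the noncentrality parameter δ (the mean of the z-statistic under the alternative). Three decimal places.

δ = d·√(n/2) = 0.80 × √(24/2) = 2.7713

δ ≈ 2.771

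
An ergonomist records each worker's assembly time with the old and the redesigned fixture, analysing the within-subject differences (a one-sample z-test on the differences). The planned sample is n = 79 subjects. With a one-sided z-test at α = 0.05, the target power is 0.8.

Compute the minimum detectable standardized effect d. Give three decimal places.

Need Φ(δ − 1.645) = 0.8, so δ = 1.645 + 0.842 = 2.486.
δ = d·√n ⇒ d = δ/√n = 2.486/√79 = 0.2798.

d ≈ 0.280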